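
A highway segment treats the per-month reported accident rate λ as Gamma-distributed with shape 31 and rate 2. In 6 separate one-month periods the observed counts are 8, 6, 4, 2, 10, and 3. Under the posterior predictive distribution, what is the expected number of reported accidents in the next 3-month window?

24

Total count: 8 + 6 + 4 + 2 + 10 + 3 = 33.
Total exposure: 6 months.
By Gamma–Poisson conjugacy, the posterior is Gamma(α + Σx, β + Σt) = Gamma(31 + 33, 2 + 6) = Gamma(64, 8).
Predictive mean over a 3-month window = T·E[λ|data] = 3·64/8 = 24.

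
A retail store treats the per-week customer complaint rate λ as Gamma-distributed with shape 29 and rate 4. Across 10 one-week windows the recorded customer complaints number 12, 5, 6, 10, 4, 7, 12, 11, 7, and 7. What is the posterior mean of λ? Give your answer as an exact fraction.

Total count: 12 + 5 + 6 + 10 + 4 + 7 + 12 + 11 + 7 + 7 = 81.
Total exposure: 10 weeks.
Gamma(α, β) with Poisson data over total exposure Σt gives posterior Gamma(α+Σx, β+Σt) = Gamma(110, 14).
Posterior mean = α'/β' = 110/14 = 55/7.

55/7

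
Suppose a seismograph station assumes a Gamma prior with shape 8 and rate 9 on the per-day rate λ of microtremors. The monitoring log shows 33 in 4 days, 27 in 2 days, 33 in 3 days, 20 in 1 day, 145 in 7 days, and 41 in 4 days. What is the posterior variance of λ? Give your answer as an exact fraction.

307/900

Total count: 33 + 27 + 33 + 20 + 145 + 41 = 299.
Total exposure: 4 + 2 + 3 + 1 + 7 + 4 = 21 days.
Posterior: α' = 8 + 299 = 307, β' = 9 + 21 = 30.
Posterior variance = α'/β'² = 307/900.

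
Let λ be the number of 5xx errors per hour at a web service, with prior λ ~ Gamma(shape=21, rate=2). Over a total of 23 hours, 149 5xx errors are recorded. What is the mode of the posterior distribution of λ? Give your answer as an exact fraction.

169/25

Total count 149 over total exposure 23 hours.
The Gamma prior is conjugate for the Poisson rate, so λ | data ~ Gamma(21+149, 2+23) = Gamma(170, 25).
Posterior mode = (α'−1)/β' = 169/25.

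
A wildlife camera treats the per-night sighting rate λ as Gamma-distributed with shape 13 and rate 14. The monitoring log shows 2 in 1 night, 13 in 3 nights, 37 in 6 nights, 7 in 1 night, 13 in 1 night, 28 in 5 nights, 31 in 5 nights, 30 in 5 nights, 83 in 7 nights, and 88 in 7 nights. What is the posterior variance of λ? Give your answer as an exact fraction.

Total count: 2 + 13 + 37 + 7 + 13 + 28 + 31 + 30 + 83 + 88 = 332.
Total exposure: 1 + 3 + 6 + 1 + 1 + 5 + 5 + 5 + 7 + 7 = 41 nights.
By Gamma–Poisson conjugacy, the posterior is Gamma(α + Σx, β + Σt) = Gamma(13 + 332, 14 + 41) = Gamma(345, 55).
Posterior variance = α'/β'² = 345/3025 = 69/605.

69/605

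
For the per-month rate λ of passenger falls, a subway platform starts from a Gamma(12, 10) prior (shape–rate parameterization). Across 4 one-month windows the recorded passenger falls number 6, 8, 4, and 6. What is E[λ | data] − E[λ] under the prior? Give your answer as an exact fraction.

48/35

Total count: 6 + 8 + 4 + 6 = 24.
Total exposure: 4 months.
Conjugate update: add total count to the shape and total exposure to the rate, giving Gamma(36, 14).
Posterior mean = 36/14 = 18/7; prior mean = 12/10 = 6/5. Difference = 18/7 − 6/5 = 48/35.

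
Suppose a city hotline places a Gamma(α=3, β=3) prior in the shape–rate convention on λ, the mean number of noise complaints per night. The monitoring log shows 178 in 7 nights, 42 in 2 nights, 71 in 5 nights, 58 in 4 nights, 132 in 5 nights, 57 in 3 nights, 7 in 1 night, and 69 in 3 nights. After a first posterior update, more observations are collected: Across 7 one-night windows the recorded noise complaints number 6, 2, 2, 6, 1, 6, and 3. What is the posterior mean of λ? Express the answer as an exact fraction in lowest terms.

Total count: 178 + 42 + 71 + 58 + 132 + 57 + 7 + 69 = 614.
Total exposure: 7 + 2 + 5 + 4 + 5 + 3 + 1 + 3 = 30 nights.
After the first batch: Gamma(3 + 614, 3 + 30) = Gamma(617, 33).
Total count: 6 + 2 + 2 + 6 + 1 + 6 + 3 = 26.
Total exposure: 7 nights.
After the second batch: Gamma(617 + 26, 33 + 7) = Gamma(643, 40).
Posterior mean = α'/β' = 643/40.

643/40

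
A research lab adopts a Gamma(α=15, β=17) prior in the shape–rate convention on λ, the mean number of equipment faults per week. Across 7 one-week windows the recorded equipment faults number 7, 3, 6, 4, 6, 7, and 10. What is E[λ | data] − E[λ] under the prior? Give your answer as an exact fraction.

313/204

Total count: 7 + 3 + 6 + 4 + 6 + 7 + 10 = 43.
Total exposure: 7 weeks.
Conjugate update: add total count to the shape and total exposure to the rate, giving Gamma(58, 24).
Posterior mean = 58/24 = 29/12; prior mean = 15/17 = 15/17. Difference = 29/12 − 15/17 = 313/204.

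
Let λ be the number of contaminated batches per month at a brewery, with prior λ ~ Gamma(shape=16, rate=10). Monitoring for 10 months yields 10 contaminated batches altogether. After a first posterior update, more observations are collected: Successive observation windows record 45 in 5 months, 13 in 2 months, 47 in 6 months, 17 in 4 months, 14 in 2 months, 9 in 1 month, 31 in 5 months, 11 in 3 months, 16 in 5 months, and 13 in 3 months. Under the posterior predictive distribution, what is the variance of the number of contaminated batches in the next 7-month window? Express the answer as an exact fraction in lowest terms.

1089/32

Total count 10 over total exposure 10 months.
After the first batch: Gamma(16 + 10, 10 + 10) = Gamma(26, 20).
Total count: 45 + 13 + 47 + 17 + 14 + 9 + 31 + 11 + 16 + 13 = 216.
Total exposure: 5 + 2 + 6 + 4 + 2 + 1 + 5 + 3 + 5 + 3 = 36 months.
After the second batch: Gamma(26 + 216, 20 + 36) = Gamma(242, 56).
The posterior predictive for a window of length T is Negative Binomial with variance T·α'·(β'+T)/β'² = 7·242·63/3136 = 1089/32.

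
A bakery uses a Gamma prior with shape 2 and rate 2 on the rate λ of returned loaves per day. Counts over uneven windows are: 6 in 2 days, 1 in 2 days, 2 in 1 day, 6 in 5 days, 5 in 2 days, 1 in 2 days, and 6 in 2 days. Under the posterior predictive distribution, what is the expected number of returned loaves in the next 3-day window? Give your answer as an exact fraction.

29/6

Total count: 6 + 1 + 2 + 6 + 5 + 1 + 6 = 27.
Total exposure: 2 + 2 + 1 + 5 + 2 + 2 + 2 = 16 days.
The Gamma prior is conjugate for the Poisson rate, so λ | data ~ Gamma(2+27, 2+16) = Gamma(29, 18).
Predictive mean over a 3-day window = T·E[λ|data] = 3·29/18 = 29/6.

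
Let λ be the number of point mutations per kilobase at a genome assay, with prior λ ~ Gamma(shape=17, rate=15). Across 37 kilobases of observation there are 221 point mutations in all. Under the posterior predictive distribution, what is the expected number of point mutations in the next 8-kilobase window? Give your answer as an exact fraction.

Total count 221 over total exposure 37 kilobases.
By Gamma–Poisson conjugacy, the posterior is Gamma(α + Σx, β + Σt) = Gamma(17 + 221, 15 + 37) = Gamma(238, 52).
Predictive mean over an 8-kilobase window = T·E[λ|data] = 8·238/52 = 476/13.

476/13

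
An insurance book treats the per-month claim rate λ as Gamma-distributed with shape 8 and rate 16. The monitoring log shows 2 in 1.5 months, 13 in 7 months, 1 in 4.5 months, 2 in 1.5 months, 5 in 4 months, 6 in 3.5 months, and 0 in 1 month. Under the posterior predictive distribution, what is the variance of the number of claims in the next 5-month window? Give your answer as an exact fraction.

8140/1521

Total count: 2 + 13 + 1 + 2 + 5 + 6 + 0 = 29.
Total exposure: 1.5 + 7 + 4.5 + 1.5 + 4 + 3.5 + 1 = 23 months.
Gamma(α, β) with Poisson data over total exposure Σt gives posterior Gamma(α+Σx, β+Σt) = Gamma(37, 39).
The posterior predictive for a window of length T is Negative Binomial with variance T·α'·(β'+T)/β'² = 5·37·44/1521 = 8140/1521.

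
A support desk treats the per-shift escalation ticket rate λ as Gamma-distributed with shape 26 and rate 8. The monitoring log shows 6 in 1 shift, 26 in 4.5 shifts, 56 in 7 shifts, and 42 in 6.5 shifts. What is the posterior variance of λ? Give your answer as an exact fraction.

52/243

Total count: 6 + 26 + 56 + 42 = 130.
Total exposure: 1 + 4.5 + 7 + 6.5 = 19 shifts.
Posterior: α' = 26 + 130 = 156, β' = 8 + 19 = 27.
Posterior variance = α'/β'² = 156/729 = 52/243.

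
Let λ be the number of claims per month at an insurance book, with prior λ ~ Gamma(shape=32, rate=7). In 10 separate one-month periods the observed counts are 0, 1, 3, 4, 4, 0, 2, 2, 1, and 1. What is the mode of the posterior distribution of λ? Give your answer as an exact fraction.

Total count: 0 + 1 + 3 + 4 + 4 + 0 + 2 + 2 + 1 + 1 = 18.
Total exposure: 10 months.
Gamma(α, β) with Poisson data over total exposure Σt gives posterior Gamma(α+Σx, β+Σt) = Gamma(50, 17).
Posterior mode = (α'−1)/β' = 49/17.

49/17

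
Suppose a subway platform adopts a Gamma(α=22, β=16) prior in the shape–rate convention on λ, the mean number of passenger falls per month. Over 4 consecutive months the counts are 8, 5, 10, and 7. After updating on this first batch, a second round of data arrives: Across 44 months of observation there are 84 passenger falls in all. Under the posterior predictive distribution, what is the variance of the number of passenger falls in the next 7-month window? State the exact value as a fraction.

Total count: 8 + 5 + 10 + 7 = 30.
Total exposure: 4 months.
After the first batch: Gamma(22 + 30, 16 + 4) = Gamma(52, 20).
Total count 84 over total exposure 44 months.
After the second batch: Gamma(52 + 84, 20 + 44) = Gamma(136, 64).
The posterior predictive for a window of length T is Negative Binomial with variance T·α'·(β'+T)/β'² = 7·136·71/4096 = 8449/512.

8449/512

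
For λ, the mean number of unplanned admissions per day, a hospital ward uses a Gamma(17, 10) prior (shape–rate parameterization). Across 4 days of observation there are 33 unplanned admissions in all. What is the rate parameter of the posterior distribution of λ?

Total count 33 over total exposure 4 days.
The Gamma prior is conjugate for the Poisson rate, so λ | data ~ Gamma(17+33, 10+4) = Gamma(50, 14).

14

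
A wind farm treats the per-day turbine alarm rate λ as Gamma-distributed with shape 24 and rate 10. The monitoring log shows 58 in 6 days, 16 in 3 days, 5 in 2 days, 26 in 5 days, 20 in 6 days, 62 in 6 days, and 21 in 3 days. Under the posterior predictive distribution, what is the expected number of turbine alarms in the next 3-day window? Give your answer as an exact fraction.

696/41

Total count: 58 + 16 + 5 + 26 + 20 + 62 + 21 = 208.
Total exposure: 6 + 3 + 2 + 5 + 6 + 6 + 3 = 31 days.
Conjugate update: add total count to the shape and total exposure to the rate, giving Gamma(232, 41).
Predictive mean over a 3-day window = T·E[λ|data] = 3·232/41 = 696/41.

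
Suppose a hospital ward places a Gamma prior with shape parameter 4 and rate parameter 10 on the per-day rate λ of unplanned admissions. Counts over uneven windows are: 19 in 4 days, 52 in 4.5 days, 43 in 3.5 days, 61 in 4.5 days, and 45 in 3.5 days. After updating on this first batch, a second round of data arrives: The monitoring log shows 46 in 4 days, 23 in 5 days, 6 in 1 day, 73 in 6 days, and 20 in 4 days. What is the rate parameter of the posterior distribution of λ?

Total count: 19 + 52 + 43 + 61 + 45 = 220.
Total exposure: 4 + 4.5 + 3.5 + 4.5 + 3.5 = 20 days.
After the first batch: Gamma(4 + 220, 10 + 20) = Gamma(224, 30).
Total count: 46 + 23 + 6 + 73 + 20 = 168.
Total exposure: 4 + 5 + 1 + 6 + 4 = 20 days.
After the second batch: Gamma(224 + 168, 30 + 20) = Gamma(392, 50).

50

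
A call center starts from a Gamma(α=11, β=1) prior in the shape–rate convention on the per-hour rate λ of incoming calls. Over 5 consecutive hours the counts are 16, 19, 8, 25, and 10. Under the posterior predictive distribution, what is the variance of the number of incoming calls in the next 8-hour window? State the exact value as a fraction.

2492/9

Total count: 16 + 19 + 8 + 25 + 10 = 78.
Total exposure: 5 hours.
Conjugate update: add total count to the shape and total exposure to the rate, giving Gamma(89, 6).
The posterior predictive for a window of length T is Negative Binomial with variance T·α'·(β'+T)/β'² = 8·89·14/36 = 2492/9.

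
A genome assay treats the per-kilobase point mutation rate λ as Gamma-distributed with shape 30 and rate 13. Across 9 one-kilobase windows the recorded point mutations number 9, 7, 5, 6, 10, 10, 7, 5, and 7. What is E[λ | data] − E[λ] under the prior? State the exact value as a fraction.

294/143

Total count: 9 + 7 + 5 + 6 + 10 + 10 + 7 + 5 + 7 = 66.
Total exposure: 9 kilobases.
Posterior: α' = 30 + 66 = 96, β' = 13 + 9 = 22.
Posterior mean = 96/22 = 48/11; prior mean = 30/13 = 30/13. Difference = 48/11 − 30/13 = 294/143.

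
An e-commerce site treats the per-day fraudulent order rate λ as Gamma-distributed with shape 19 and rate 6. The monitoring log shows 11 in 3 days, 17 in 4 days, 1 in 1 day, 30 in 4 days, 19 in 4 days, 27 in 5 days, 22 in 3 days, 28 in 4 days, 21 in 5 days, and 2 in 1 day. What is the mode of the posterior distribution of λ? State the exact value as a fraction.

Total count: 11 + 17 + 1 + 30 + 19 + 27 + 22 + 28 + 21 + 2 = 178.
Total exposure: 3 + 4 + 1 + 4 + 4 + 5 + 3 + 4 + 5 + 1 = 34 days.
Posterior: α' = 19 + 178 = 197, β' = 6 + 34 = 40.
Posterior mode = (α'−1)/β' = 196/40 = 49/10.

49/10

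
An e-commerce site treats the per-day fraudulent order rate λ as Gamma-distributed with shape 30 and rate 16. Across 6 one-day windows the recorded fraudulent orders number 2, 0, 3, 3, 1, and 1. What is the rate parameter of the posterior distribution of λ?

Total count: 2 + 0 + 3 + 3 + 1 + 1 = 10.
Total exposure: 6 days.
The Gamma prior is conjugate for the Poisson rate, so λ | data ~ Gamma(30+10, 16+6) = Gamma(40, 22).

22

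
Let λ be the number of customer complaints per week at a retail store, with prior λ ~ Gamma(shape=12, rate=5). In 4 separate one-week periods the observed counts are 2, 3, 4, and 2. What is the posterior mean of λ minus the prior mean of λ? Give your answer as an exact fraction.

7/45

Total count: 2 + 3 + 4 + 2 = 11.
Total exposure: 4 weeks.
Conjugate update: add total count to the shape and total exposure to the rate, giving Gamma(23, 9).
Posterior mean = 23/9 = 23/9; prior mean = 12/5 = 12/5. Difference = 23/9 − 12/5 = 7/45.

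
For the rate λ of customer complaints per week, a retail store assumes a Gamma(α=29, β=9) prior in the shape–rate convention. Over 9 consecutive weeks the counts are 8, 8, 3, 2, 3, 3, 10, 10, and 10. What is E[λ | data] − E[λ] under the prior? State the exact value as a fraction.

Total count: 8 + 8 + 3 + 2 + 3 + 3 + 10 + 10 + 10 = 57.
Total exposure: 9 weeks.
The Gamma prior is conjugate for the Poisson rate, so λ | data ~ Gamma(29+57, 9+9) = Gamma(86, 18).
Posterior mean = 86/18 = 43/9; prior mean = 29/9 = 29/9. Difference = 43/9 − 29/9 = 14/9.

14/9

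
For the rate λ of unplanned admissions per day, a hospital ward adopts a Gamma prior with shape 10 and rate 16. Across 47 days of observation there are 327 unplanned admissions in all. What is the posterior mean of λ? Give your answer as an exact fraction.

337/63

Total count 327 over total exposure 47 days.
Conjugate update: add total count to the shape and total exposure to the rate, giving Gamma(337, 63).
Posterior mean = α'/β' = 337/63.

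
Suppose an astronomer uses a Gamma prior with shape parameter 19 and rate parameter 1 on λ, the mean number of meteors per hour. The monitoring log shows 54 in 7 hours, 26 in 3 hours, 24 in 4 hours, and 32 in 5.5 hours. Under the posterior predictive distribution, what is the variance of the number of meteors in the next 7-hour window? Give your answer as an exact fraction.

Total count: 54 + 26 + 24 + 32 = 136.
Total exposure: 7 + 3 + 4 + 5.5 = 19.5 hours.
The Gamma prior is conjugate for the Poisson rate, so λ | data ~ Gamma(19+136, 1+19.5) = Gamma(155, 41/2).
The posterior predictive for a window of length T is Negative Binomial with variance T·α'·(β'+T)/β'² = 7·155·(55/2)/(1681/4) = 119350/1681.

119350/1681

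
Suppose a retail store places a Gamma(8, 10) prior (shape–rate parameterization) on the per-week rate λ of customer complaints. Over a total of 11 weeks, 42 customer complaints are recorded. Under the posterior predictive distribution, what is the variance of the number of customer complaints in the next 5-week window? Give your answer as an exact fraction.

Total count 42 over total exposure 11 weeks.
The Gamma prior is conjugate for the Poisson rate, so λ | data ~ Gamma(8+42, 10+11) = Gamma(50, 21).
The posterior predictive for a window of length T is Negative Binomial with variance T·α'·(β'+T)/β'² = 5·50·26/441 = 6500/441.

6500/441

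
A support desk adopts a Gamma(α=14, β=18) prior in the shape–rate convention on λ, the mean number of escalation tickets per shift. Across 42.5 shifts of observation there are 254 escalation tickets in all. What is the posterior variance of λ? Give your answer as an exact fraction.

Total count 254 over total exposure 42.5 shifts.
Conjugate update: add total count to the shape and total exposure to the rate, giving Gamma(268, 121/2).
Posterior variance = α'/β'² = 268/(14641/4) = 1072/14641.

1072/14641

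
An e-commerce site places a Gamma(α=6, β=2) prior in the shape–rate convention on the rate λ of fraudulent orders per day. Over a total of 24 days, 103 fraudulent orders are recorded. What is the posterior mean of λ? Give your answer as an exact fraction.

109/26

Total count 103 over total exposure 24 days.
Posterior: α' = 6 + 103 = 109, β' = 2 + 24 = 26.
Posterior mean = α'/β' = 109/26.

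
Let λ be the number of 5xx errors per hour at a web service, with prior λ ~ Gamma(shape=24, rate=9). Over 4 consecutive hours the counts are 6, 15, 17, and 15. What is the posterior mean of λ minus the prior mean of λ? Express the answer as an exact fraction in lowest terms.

127/39

Total count: 6 + 15 + 17 + 15 = 53.
Total exposure: 4 hours.
Gamma(α, β) with Poisson data over total exposure Σt gives posterior Gamma(α+Σx, β+Σt) = Gamma(77, 13).
Posterior mean = 77/13 = 77/13; prior mean = 24/9 = 8/3. Difference = 77/13 − 8/3 = 127/39.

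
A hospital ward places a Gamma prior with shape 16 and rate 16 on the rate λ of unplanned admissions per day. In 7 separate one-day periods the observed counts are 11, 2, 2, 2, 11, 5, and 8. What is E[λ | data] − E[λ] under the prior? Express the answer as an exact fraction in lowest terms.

34/23

Total count: 11 + 2 + 2 + 2 + 11 + 5 + 8 = 41.
Total exposure: 7 days.
The Gamma prior is conjugate for the Poisson rate, so λ | data ~ Gamma(16+41, 16+7) = Gamma(57, 23).
Posterior mean = 57/23 = 57/23; prior mean = 16/16 = 1. Difference = 57/23 − 1 = 34/23.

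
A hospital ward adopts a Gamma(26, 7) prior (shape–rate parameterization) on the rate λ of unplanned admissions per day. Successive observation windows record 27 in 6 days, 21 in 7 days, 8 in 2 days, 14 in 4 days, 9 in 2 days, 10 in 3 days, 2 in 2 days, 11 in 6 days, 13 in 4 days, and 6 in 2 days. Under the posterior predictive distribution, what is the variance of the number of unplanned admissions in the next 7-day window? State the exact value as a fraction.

17836/675

Total count: 27 + 21 + 8 + 14 + 9 + 10 + 2 + 11 + 13 + 6 = 121.
Total exposure: 6 + 7 + 2 + 4 + 2 + 3 + 2 + 6 + 4 + 2 = 38 days.
Gamma(α, β) with Poisson data over total exposure Σt gives posterior Gamma(α+Σx, β+Σt) = Gamma(147, 45).
The posterior predictive for a window of length T is Negative Binomial with variance T·α'·(β'+T)/β'² = 7·147·52/2025 = 17836/675.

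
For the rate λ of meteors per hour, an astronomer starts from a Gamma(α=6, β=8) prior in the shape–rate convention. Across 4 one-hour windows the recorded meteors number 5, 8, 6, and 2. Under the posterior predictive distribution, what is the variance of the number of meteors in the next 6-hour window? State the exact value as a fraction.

81/4

Total count: 5 + 8 + 6 + 2 = 21.
Total exposure: 4 hours.
By Gamma–Poisson conjugacy, the posterior is Gamma(α + Σx, β + Σt) = Gamma(6 + 21, 8 + 4) = Gamma(27, 12).
The posterior predictive for a window of length T is Negative Binomial with variance T·α'·(β'+T)/β'² = 6·27·18/144 = 81/4.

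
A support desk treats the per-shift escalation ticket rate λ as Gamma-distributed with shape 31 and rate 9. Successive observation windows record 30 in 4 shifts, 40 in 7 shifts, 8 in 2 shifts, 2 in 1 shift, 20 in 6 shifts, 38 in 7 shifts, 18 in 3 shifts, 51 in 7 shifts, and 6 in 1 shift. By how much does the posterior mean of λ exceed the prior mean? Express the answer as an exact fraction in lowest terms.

Total count: 30 + 40 + 8 + 2 + 20 + 38 + 18 + 51 + 6 = 213.
Total exposure: 4 + 7 + 2 + 1 + 6 + 7 + 3 + 7 + 1 = 38 shifts.
Posterior: α' = 31 + 213 = 244, β' = 9 + 38 = 47.
Posterior mean = 244/47 = 244/47; prior mean = 31/9 = 31/9. Difference = 244/47 − 31/9 = 739/423.

739/423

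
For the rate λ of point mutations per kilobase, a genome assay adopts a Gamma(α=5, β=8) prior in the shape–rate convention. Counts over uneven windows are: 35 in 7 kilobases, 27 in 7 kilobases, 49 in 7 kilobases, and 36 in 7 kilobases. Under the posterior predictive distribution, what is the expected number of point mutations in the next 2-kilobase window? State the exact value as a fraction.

Total count: 35 + 27 + 49 + 36 = 147.
Total exposure: 7 + 7 + 7 + 7 = 28 kilobases.
The Gamma prior is conjugate for the Poisson rate, so λ | data ~ Gamma(5+147, 8+28) = Gamma(152, 36).
Predictive mean over a 2-kilobase window = T·E[λ|data] = 2·152/36 = 76/9.

76/9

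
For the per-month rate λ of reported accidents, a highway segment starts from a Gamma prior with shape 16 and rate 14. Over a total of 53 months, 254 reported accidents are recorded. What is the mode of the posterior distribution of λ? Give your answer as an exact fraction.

269/67

Total count 254 over total exposure 53 months.
The Gamma prior is conjugate for the Poisson rate, so λ | data ~ Gamma(16+254, 14+53) = Gamma(270, 67).
Posterior mode = (α'−1)/β' = 269/67.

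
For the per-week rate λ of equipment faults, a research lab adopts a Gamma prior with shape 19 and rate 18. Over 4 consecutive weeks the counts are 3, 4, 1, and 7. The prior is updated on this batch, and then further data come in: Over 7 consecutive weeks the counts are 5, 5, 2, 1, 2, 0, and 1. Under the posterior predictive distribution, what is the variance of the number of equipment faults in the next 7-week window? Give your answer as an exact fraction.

12600/841

Total count: 3 + 4 + 1 + 7 = 15.
Total exposure: 4 weeks.
After the first batch: Gamma(19 + 15, 18 + 4) = Gamma(34, 22).
Total count: 5 + 5 + 2 + 1 + 2 + 0 + 1 = 16.
Total exposure: 7 weeks.
After the second batch: Gamma(34 + 16, 22 + 7) = Gamma(50, 29).
The posterior predictive for a window of length T is Negative Binomial with variance T·α'·(β'+T)/β'² = 7·50·36/841 = 12600/841.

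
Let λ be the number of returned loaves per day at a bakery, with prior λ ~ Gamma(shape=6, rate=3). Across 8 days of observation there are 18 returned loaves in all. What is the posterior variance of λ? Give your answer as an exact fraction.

Total count 18 over total exposure 8 days.
Gamma(α, β) with Poisson data over total exposure Σt gives posterior Gamma(α+Σx, β+Σt) = Gamma(24, 11).
Posterior variance = α'/β'² = 24/121.

24/121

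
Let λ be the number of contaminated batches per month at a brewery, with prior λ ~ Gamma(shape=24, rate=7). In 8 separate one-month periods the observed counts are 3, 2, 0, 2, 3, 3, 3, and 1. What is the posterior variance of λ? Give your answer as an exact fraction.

Total count: 3 + 2 + 0 + 2 + 3 + 3 + 3 + 1 = 17.
Total exposure: 8 months.
By Gamma–Poisson conjugacy, the posterior is Gamma(α + Σx, β + Σt) = Gamma(24 + 17, 7 + 8) = Gamma(41, 15).
Posterior variance = α'/β'² = 41/225.

41/225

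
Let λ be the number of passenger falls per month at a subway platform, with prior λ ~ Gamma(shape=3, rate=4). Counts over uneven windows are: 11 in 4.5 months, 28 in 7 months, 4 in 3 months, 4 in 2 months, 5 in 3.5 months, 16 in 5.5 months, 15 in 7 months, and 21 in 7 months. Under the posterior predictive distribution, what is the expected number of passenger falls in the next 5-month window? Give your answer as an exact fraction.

1070/87

Total count: 11 + 28 + 4 + 4 + 5 + 16 + 15 + 21 = 104.
Total exposure: 4.5 + 7 + 3 + 2 + 3.5 + 5.5 + 7 + 7 = 39.5 months.
Posterior: α' = 3 + 104 = 107, β' = 4 + 39.5 = 87/2.
Predictive mean over a 5-month window = T·E[λ|data] = 5·107/(87/2) = 1070/87.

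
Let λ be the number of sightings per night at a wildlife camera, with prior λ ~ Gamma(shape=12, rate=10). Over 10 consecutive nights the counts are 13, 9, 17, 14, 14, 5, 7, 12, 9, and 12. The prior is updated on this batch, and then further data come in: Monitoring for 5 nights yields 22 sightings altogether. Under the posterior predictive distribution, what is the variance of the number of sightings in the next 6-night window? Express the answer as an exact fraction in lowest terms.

27156/625

Total count: 13 + 9 + 17 + 14 + 14 + 5 + 7 + 12 + 9 + 12 = 112.
Total exposure: 10 nights.
After the first batch: Gamma(12 + 112, 10 + 10) = Gamma(124, 20).
Total count 22 over total exposure 5 nights.
After the second batch: Gamma(124 + 22, 20 + 5) = Gamma(146, 25).
The posterior predictive for a window of length T is Negative Binomial with variance T·α'·(β'+T)/β'² = 6·146·31/625 = 27156/625.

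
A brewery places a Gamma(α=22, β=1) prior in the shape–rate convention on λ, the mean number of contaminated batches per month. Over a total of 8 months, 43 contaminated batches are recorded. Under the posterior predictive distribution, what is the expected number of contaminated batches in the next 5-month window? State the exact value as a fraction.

Total count 43 over total exposure 8 months.
Conjugate update: add total count to the shape and total exposure to the rate, giving Gamma(65, 9).
Predictive mean over a 5-month window = T·E[λ|data] = 5·65/9 = 325/9.

325/9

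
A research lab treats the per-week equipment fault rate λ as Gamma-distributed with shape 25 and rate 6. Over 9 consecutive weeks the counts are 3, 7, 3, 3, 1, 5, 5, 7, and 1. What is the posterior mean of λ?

4

Total count: 3 + 7 + 3 + 3 + 1 + 5 + 5 + 7 + 1 = 35.
Total exposure: 9 weeks.
Posterior: α' = 25 + 35 = 60, β' = 6 + 9 = 15.
Posterior mean = α'/β' = 60/15 = 4.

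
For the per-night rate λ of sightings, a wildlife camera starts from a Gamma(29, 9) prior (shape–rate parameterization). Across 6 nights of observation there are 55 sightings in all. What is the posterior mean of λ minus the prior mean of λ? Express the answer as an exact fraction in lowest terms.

107/45

Total count 55 over total exposure 6 nights.
Gamma(α, β) with Poisson data over total exposure Σt gives posterior Gamma(α+Σx, β+Σt) = Gamma(84, 15).
Posterior mean = 84/15 = 28/5; prior mean = 29/9 = 29/9. Difference = 28/5 − 29/9 = 107/45.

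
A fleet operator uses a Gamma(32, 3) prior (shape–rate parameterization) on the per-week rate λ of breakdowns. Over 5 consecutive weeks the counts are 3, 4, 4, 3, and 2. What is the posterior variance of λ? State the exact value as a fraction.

3/4

Total count: 3 + 4 + 4 + 3 + 2 = 16.
Total exposure: 5 weeks.
By Gamma–Poisson conjugacy, the posterior is Gamma(α + Σx, β + Σt) = Gamma(32 + 16, 3 + 5) = Gamma(48, 8).
Posterior variance = α'/β'² = 48/64 = 3/4.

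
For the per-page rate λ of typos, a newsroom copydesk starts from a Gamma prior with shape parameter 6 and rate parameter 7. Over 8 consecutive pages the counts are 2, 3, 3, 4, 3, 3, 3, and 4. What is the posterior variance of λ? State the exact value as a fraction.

31/225

Total count: 2 + 3 + 3 + 4 + 3 + 3 + 3 + 4 = 25.
Total exposure: 8 pages.
Gamma(α, β) with Poisson data over total exposure Σt gives posterior Gamma(α+Σx, β+Σt) = Gamma(31, 15).
Posterior variance = α'/β'² = 31/225.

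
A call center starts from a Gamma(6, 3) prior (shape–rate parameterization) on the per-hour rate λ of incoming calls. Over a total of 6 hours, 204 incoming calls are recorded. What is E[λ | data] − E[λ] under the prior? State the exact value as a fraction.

64/3

Total count 204 over total exposure 6 hours.
The Gamma prior is conjugate for the Poisson rate, so λ | data ~ Gamma(6+204, 3+6) = Gamma(210, 9).
Posterior mean = 210/9 = 70/3; prior mean = 6/3 = 2. Difference = 70/3 − 2 = 64/3.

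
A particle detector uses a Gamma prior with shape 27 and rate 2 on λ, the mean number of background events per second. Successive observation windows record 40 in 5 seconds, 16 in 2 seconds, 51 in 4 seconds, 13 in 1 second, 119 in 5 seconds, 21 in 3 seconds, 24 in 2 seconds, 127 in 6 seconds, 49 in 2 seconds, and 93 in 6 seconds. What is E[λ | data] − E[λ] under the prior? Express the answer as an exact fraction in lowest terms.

Total count: 40 + 16 + 51 + 13 + 119 + 21 + 24 + 127 + 49 + 93 = 553.
Total exposure: 5 + 2 + 4 + 1 + 5 + 3 + 2 + 6 + 2 + 6 = 36 seconds.
By Gamma–Poisson conjugacy, the posterior is Gamma(α + Σx, β + Σt) = Gamma(27 + 553, 2 + 36) = Gamma(580, 38).
Posterior mean = 580/38 = 290/19; prior mean = 27/2 = 27/2. Difference = 290/19 − 27/2 = 67/38.

67/38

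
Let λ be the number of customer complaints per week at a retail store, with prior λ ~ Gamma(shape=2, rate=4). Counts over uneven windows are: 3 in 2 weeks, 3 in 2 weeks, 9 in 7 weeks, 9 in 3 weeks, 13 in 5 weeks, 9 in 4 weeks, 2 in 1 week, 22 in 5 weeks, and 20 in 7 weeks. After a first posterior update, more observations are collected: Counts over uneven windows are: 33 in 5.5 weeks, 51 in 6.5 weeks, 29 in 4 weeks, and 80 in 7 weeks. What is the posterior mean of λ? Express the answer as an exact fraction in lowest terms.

95/21

Total count: 3 + 3 + 9 + 9 + 13 + 9 + 2 + 22 + 20 = 90.
Total exposure: 2 + 2 + 7 + 3 + 5 + 4 + 1 + 5 + 7 = 36 weeks.
After the first batch: Gamma(2 + 90, 4 + 36) = Gamma(92, 40).
Total count: 33 + 51 + 29 + 80 = 193.
Total exposure: 5.5 + 6.5 + 4 + 7 = 23 weeks.
After the second batch: Gamma(92 + 193, 40 + 23) = Gamma(285, 63).
Posterior mean = α'/β' = 285/63 = 95/21.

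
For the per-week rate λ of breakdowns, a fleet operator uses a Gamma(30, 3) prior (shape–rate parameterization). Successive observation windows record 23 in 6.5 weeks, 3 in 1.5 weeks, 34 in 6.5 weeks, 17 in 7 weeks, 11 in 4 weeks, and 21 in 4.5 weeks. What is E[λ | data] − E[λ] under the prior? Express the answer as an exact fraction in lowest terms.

Total count: 23 + 3 + 34 + 17 + 11 + 21 = 109.
Total exposure: 6.5 + 1.5 + 6.5 + 7 + 4 + 4.5 = 30 weeks.
Gamma(α, β) with Poisson data over total exposure Σt gives posterior Gamma(α+Σx, β+Σt) = Gamma(139, 33).
Posterior mean = 139/33 = 139/33; prior mean = 30/3 = 10. Difference = 139/33 − 10 = -191/33.

-191/33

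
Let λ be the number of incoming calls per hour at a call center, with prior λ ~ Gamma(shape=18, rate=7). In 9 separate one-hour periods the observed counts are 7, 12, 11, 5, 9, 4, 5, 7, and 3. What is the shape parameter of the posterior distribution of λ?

81

Total count: 7 + 12 + 11 + 5 + 9 + 4 + 5 + 7 + 3 = 63.
Total exposure: 9 hours.
The Gamma prior is conjugate for the Poisson rate, so λ | data ~ Gamma(18+63, 7+9) = Gamma(81, 16).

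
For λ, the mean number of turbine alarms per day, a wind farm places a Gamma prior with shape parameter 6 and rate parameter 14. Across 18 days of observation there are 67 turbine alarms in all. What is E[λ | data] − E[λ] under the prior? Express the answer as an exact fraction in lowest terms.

415/224

Total count 67 over total exposure 18 days.
The Gamma prior is conjugate for the Poisson rate, so λ | data ~ Gamma(6+67, 14+18) = Gamma(73, 32).
Posterior mean = 73/32 = 73/32; prior mean = 6/14 = 3/7. Difference = 73/32 − 3/7 = 415/224.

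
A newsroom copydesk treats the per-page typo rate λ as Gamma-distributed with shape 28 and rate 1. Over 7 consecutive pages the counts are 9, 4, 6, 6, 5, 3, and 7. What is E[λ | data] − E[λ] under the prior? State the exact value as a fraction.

Total count: 9 + 4 + 6 + 6 + 5 + 3 + 7 = 40.
Total exposure: 7 pages.
Gamma(α, β) with Poisson data over total exposure Σt gives posterior Gamma(α+Σx, β+Σt) = Gamma(68, 8).
Posterior mean = 68/8 = 17/2; prior mean = 28/1 = 28. Difference = 17/2 − 28 = -39/2.

-39/2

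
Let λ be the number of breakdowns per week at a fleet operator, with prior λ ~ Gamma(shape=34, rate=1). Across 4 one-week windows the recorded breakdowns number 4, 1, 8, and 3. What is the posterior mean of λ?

Total count: 4 + 1 + 8 + 3 = 16.
Total exposure: 4 weeks.
Gamma(α, β) with Poisson data over total exposure Σt gives posterior Gamma(α+Σx, β+Σt) = Gamma(50, 5).
Posterior mean = α'/β' = 50/5 = 10.

10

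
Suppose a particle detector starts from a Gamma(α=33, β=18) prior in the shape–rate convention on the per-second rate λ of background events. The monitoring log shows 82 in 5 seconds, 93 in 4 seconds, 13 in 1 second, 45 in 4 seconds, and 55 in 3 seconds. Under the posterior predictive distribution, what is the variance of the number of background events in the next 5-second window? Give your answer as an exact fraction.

2568/49

Total count: 82 + 93 + 13 + 45 + 55 = 288.
Total exposure: 5 + 4 + 1 + 4 + 3 = 17 seconds.
Conjugate update: add total count to the shape and total exposure to the rate, giving Gamma(321, 35).
The posterior predictive for a window of length T is Negative Binomial with variance T·α'·(β'+T)/β'² = 5·321·40/1225 = 2568/49.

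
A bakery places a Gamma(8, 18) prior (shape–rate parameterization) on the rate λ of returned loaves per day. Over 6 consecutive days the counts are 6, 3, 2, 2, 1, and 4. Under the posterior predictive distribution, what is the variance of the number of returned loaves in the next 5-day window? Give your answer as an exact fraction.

Total count: 6 + 3 + 2 + 2 + 1 + 4 = 18.
Total exposure: 6 days.
The Gamma prior is conjugate for the Poisson rate, so λ | data ~ Gamma(8+18, 18+6) = Gamma(26, 24).
The posterior predictive for a window of length T is Negative Binomial with variance T·α'·(β'+T)/β'² = 5·26·29/576 = 1885/288.

1885/288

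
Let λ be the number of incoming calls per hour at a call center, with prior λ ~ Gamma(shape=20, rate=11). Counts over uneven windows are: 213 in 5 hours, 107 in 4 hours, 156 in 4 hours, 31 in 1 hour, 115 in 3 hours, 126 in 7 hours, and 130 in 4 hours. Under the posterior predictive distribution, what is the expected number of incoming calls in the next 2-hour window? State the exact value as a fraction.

Total count: 213 + 107 + 156 + 31 + 115 + 126 + 130 = 878.
Total exposure: 5 + 4 + 4 + 1 + 3 + 7 + 4 = 28 hours.
By Gamma–Poisson conjugacy, the posterior is Gamma(α + Σx, β + Σt) = Gamma(20 + 878, 11 + 28) = Gamma(898, 39).
Predictive mean over a 2-hour window = T·E[λ|data] = 2·898/39 = 1796/39.

1796/39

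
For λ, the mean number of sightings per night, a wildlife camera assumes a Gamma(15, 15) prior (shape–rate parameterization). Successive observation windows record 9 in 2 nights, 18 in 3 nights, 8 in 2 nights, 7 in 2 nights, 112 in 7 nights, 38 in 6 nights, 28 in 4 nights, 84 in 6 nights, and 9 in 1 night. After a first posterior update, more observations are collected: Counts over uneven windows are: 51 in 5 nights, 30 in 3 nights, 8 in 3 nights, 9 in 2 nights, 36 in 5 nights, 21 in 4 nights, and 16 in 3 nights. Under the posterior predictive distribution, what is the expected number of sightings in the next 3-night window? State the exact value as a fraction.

Total count: 9 + 18 + 8 + 7 + 112 + 38 + 28 + 84 + 9 = 313.
Total exposure: 2 + 3 + 2 + 2 + 7 + 6 + 4 + 6 + 1 = 33 nights.
After the first batch: Gamma(15 + 313, 15 + 33) = Gamma(328, 48).
Total count: 51 + 30 + 8 + 9 + 36 + 21 + 16 = 171.
Total exposure: 5 + 3 + 3 + 2 + 5 + 4 + 3 = 25 nights.
After the second batch: Gamma(328 + 171, 48 + 25) = Gamma(499, 73).
Predictive mean over a 3-night window = T·E[λ|data] = 3·499/73 = 1497/73.

1497/73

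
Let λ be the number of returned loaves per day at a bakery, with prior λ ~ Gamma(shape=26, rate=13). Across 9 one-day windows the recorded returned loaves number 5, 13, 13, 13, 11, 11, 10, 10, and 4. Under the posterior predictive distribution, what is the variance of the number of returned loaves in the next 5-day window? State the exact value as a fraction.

Total count: 5 + 13 + 13 + 13 + 11 + 11 + 10 + 10 + 4 = 90.
Total exposure: 9 days.
Posterior: α' = 26 + 90 = 116, β' = 13 + 9 = 22.
The posterior predictive for a window of length T is Negative Binomial with variance T·α'·(β'+T)/β'² = 5·116·27/484 = 3915/121.

3915/121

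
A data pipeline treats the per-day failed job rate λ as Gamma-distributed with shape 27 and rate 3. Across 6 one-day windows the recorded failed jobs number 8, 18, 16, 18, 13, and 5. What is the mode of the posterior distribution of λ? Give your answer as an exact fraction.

104/9

Total count: 8 + 18 + 16 + 18 + 13 + 5 = 78.
Total exposure: 6 days.
Conjugate update: add total count to the shape and total exposure to the rate, giving Gamma(105, 9).
Posterior mode = (α'−1)/β' = 104/9.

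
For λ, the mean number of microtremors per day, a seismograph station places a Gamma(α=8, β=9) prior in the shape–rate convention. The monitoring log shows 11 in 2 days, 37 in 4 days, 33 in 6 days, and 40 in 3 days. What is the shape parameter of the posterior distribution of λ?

129

Total count: 11 + 37 + 33 + 40 = 121.
Total exposure: 2 + 4 + 6 + 3 = 15 days.
By Gamma–Poisson conjugacy, the posterior is Gamma(α + Σx, β + Σt) = Gamma(8 + 121, 9 + 15) = Gamma(129, 24).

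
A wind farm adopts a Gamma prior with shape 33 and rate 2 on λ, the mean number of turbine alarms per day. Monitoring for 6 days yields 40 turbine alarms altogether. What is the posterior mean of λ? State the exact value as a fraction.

Total count 40 over total exposure 6 days.
By Gamma–Poisson conjugacy, the posterior is Gamma(α + Σx, β + Σt) = Gamma(33 + 40, 2 + 6) = Gamma(73, 8).
Posterior mean = α'/β' = 73/8.

73/8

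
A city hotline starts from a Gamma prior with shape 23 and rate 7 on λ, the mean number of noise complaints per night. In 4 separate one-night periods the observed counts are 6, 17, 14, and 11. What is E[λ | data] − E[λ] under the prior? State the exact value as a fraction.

244/77

Total count: 6 + 17 + 14 + 11 = 48.
Total exposure: 4 nights.
The Gamma prior is conjugate for the Poisson rate, so λ | data ~ Gamma(23+48, 7+4) = Gamma(71, 11).
Posterior mean = 71/11 = 71/11; prior mean = 23/7 = 23/7. Difference = 71/11 − 23/7 = 244/77.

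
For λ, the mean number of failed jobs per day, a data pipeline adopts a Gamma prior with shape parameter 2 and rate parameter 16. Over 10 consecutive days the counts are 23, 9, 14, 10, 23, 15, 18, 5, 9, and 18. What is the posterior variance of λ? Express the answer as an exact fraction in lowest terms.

73/338

Total count: 23 + 9 + 14 + 10 + 23 + 15 + 18 + 5 + 9 + 18 = 144.
Total exposure: 10 days.
By Gamma–Poisson conjugacy, the posterior is Gamma(α + Σx, β + Σt) = Gamma(2 + 144, 16 + 10) = Gamma(146, 26).
Posterior variance = α'/β'² = 146/676 = 73/338.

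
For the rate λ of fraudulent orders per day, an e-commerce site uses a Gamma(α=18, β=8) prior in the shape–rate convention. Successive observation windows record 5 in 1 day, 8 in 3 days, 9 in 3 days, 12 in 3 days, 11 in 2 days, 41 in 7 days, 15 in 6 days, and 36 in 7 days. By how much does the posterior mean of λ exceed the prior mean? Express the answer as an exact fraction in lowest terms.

Total count: 5 + 8 + 9 + 12 + 11 + 41 + 15 + 36 = 137.
Total exposure: 1 + 3 + 3 + 3 + 2 + 7 + 6 + 7 = 32 days.
Conjugate update: add total count to the shape and total exposure to the rate, giving Gamma(155, 40).
Posterior mean = 155/40 = 31/8; prior mean = 18/8 = 9/4. Difference = 31/8 − 9/4 = 13/8.

13/8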